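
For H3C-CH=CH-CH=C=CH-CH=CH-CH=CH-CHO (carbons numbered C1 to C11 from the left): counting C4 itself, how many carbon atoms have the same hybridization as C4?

9

C4 is sp2 (one π bond).
C1: sp3
C2: sp2 ✓
C3: sp2 ✓
C4: sp2 ✓
C5: sp
C6: sp2 ✓
C7: sp2 ✓
C8: sp2 ✓
C9: sp2 ✓
C10: sp2 ✓
C11: sp2 ✓
9 carbons are sp2.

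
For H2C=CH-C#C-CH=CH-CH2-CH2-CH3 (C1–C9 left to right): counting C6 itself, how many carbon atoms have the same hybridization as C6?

4

C6 is sp2 (one π bond).
C1: sp2 ✓
C2: sp2 ✓
C3: sp
C4: sp
C5: sp2 ✓
C6: sp2 ✓
C7: sp3
C8: sp3
C9: sp3
4 carbons are sp2.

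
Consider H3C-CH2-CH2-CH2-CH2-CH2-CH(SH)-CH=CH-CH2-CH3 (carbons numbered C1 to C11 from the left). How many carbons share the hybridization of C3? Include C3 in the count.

C3 is sp3 (only σ bonds).
C1: sp3 ✓
C2: sp3 ✓
C3: sp3 ✓
C4: sp3 ✓
C5: sp3 ✓
C6: sp3 ✓
C7: sp3 ✓
C8: sp2
C9: sp2
C10: sp3 ✓
C11: sp3 ✓
9 carbons are sp3.

9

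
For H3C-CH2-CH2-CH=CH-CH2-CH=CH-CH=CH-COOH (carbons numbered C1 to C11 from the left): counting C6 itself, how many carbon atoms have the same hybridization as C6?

C6 is sp3 (only σ bonds).
C1: sp3 ✓
C2: sp3 ✓
C3: sp3 ✓
C4: sp2
C5: sp2
C6: sp3 ✓
C7: sp2
C8: sp2
C9: sp2
C10: sp2
C11: sp2
4 carbons are sp3.

4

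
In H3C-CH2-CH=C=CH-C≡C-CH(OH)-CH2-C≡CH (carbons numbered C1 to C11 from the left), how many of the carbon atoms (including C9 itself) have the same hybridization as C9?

C9 is sp3 (only σ bonds).
C1: sp3 ✓
C2: sp3 ✓
C3: sp2
C4: sp
C5: sp2
C6: sp
C7: sp
C8: sp3 ✓
C9: sp3 ✓
C10: sp
C11: sp
4 carbons are sp3.

4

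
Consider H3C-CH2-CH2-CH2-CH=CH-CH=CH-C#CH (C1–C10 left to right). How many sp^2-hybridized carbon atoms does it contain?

4

C1: sp3
C2: sp3
C3: sp3
C4: sp3
C5: sp2 ✓
C6: sp2 ✓
C7: sp2 ✓
C8: sp2 ✓
C9: sp
C10: sp
C5, C6, C7, C8 → 4 sp2 carbons.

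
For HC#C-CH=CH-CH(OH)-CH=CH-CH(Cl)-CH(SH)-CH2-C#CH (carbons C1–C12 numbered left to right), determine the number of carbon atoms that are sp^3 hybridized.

4

C1: sp
C2: sp
C3: sp2
C4: sp2
C5: sp3 ✓
C6: sp2
C7: sp2
C8: sp3 ✓
C9: sp3 ✓
C10: sp3 ✓
C11: sp
C12: sp
C5, C8, C9, C10 → 4 sp3 carbons.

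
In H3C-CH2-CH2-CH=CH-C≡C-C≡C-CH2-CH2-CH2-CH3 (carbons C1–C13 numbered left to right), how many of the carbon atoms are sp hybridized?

C1: sp3
C2: sp3
C3: sp3
C4: sp2
C5: sp2
C6: sp ✓
C7: sp ✓
C8: sp ✓
C9: sp ✓
C10: sp3
C11: sp3
C12: sp3
C13: sp3
C6, C7, C8, C9 → 4 sp carbons.

4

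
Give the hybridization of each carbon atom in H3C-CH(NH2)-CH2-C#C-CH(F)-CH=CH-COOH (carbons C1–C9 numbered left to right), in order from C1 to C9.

C1 sp3, C2 sp3, C3 sp3, C4 sp, C5 sp, C6 sp3, C7 sp2, C8 sp2, C9 sp2

C1 is sp3: 4 σ bonds, 4 electron-density regions.
C2: 4 σ bonds; 4 regions of electron density → sp3.
C3 has 4 σ bonds: steric number 4 → sp3.
C4: 2 σ bonds, plus two π bonds; 2 regions of electron density → sp.
C5 carries 2 σ bonds, plus two π bonds, giving a steric number of 2, so it is sp.
C6 (4 σ bonds) has steric number 4: sp3.
C7 is sp2: 3 σ bonds, plus one π bond, 3 electron-density regions.
C8 carries 3 σ bonds, plus one π bond, giving a steric number of 3, so it is sp2.
C9 carries 3 σ bonds, plus one π bond, giving a steric number of 3, so it is sp2.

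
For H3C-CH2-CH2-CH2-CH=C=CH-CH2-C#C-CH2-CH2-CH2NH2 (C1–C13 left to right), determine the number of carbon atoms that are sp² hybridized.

C1: sp3
C2: sp3
C3: sp3
C4: sp3
C5: sp2 ✓
C6: sp
C7: sp2 ✓
C8: sp3
C9: sp
C10: sp
C11: sp3
C12: sp3
C13: sp3
C5, C7 → 2 sp2 carbons.

2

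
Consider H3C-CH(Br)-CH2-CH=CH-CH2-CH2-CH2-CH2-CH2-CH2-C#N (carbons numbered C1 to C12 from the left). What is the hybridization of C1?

C1 has 4 σ bonds: steric number 4 → sp3.

sp³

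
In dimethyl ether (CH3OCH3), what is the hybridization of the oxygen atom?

sp3

Two σ bonds + two lone pairs = steric number 4 → sp3.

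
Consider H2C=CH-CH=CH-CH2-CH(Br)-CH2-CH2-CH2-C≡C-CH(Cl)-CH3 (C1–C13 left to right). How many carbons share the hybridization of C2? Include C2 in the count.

C2 is sp2 (one π bond).
C1: sp2 ✓
C2: sp2 ✓
C3: sp2 ✓
C4: sp2 ✓
C5: sp3
C6: sp3
C7: sp3
C8: sp3
C9: sp3
C10: sp
C11: sp
C12: sp3
C13: sp3
4 carbons are sp2.

4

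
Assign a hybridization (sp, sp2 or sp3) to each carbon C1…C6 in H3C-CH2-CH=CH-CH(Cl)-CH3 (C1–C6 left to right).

C1 sp3, C2 sp3, C3 sp2, C4 sp2, C5 sp3, C6 sp3

C1 (4 σ bonds) has steric number 4: sp3.
C2 (4 σ bonds) has steric number 4: sp3.
C3: 3 σ bonds, plus one π bond; 3 regions of electron density → sp2.
C4 is sp2: 3 σ bonds, plus one π bond, 3 electron-density regions.
C5 — 4 σ bonds. Steric number 4, so sp3.
C6: 4 σ bonds; 4 regions of electron density → sp3.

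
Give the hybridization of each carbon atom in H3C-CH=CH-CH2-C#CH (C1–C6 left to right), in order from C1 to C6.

C1 sp3, C2 sp2, C3 sp2, C4 sp3, C5 sp, C6 sp

C1: 4 σ bonds — 4 electron domains, sp3.
C2: 3 σ bonds, plus one π bond; 3 regions of electron density → sp2.
C3 — 3 σ bonds, plus one π bond. Steric number 3, so sp2.
C4 (4 σ bonds) has steric number 4: sp3.
C5: 2 σ bonds, plus two π bonds; 2 regions of electron density → sp.
C6: 2 σ bonds, plus two π bonds — 2 electron domains, sp.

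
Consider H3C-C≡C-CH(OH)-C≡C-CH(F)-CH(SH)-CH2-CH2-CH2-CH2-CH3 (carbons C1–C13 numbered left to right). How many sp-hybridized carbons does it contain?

4

C1: sp3
C2: sp ✓
C3: sp ✓
C4: sp3
C5: sp ✓
C6: sp ✓
C7: sp3
C8: sp3
C9: sp3
C10: sp3
C11: sp3
C12: sp3
C13: sp3
C2, C3, C5, C6 → 4 sp carbons.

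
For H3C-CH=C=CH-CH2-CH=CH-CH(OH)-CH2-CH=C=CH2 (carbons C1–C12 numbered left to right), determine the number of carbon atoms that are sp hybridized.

2

C1: sp3
C2: sp2
C3: sp ✓
C4: sp2
C5: sp3
C6: sp2
C7: sp2
C8: sp3
C9: sp3
C10: sp2
C11: sp ✓
C12: sp2
C3, C11 → 2 sp carbons.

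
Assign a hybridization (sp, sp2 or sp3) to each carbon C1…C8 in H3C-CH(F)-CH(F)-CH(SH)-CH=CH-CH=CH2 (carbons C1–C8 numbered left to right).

C1 sp3, C2 sp3, C3 sp3, C4 sp3, C5 sp2, C6 sp2, C7 sp2, C8 sp2

C1: 4 σ bonds — 4 electron domains, sp3.
C2 is sp3: 4 σ bonds, 4 electron-density regions.
C3: 4 σ bonds — 4 electron domains, sp3.
C4: 4 σ bonds — 4 electron domains, sp3.
C5 has 3 σ bonds, plus one π bond: steric number 3 → sp2.
C6: 3 σ bonds, plus one π bond; 3 regions of electron density → sp2.
C7: 3 σ bonds, plus one π bond — 3 electron domains, sp2.
C8: 3 σ bonds, plus one π bond; 3 regions of electron density → sp2.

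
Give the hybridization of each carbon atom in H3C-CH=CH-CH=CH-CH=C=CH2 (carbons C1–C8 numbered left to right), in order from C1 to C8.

C1 sp3, C2 sp2, C3 sp2, C4 sp2, C5 sp2, C6 sp2, C7 sp, C8 sp2

C1 carries 4 σ bonds, giving a steric number of 4, so it is sp3.
C2: 3 σ bonds, plus one π bond; 3 regions of electron density → sp2.
C3: 3 σ bonds, plus one π bond; 3 regions of electron density → sp2.
C4 is sp2: 3 σ bonds, plus one π bond, 3 electron-density regions.
C5 has 3 σ bonds, plus one π bond: steric number 3 → sp2.
C6 has 3 σ bonds, plus one π bond: steric number 3 → sp2.
C7: 2 σ bonds, plus two π bonds — 2 electron domains, sp.
C8: 3 σ bonds, plus one π bond; 3 regions of electron density → sp2.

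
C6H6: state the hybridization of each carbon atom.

sp^2

Every ring carbon has three σ bonds and contributes one p electron to the aromatic π system.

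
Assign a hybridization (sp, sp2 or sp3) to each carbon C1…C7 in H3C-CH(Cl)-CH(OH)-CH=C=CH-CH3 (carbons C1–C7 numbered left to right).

C1 sp3, C2 sp3, C3 sp3, C4 sp2, C5 sp, C6 sp2, C7 sp3

C1 has 4 σ bonds: steric number 4 → sp3.
C2: 4 σ bonds; 4 regions of electron density → sp3.
C3 carries 4 σ bonds, giving a steric number of 4, so it is sp3.
C4 — 3 σ bonds, plus one π bond. Steric number 3, so sp2.
C5: 2 σ bonds, plus two π bonds; 2 regions of electron density → sp.
C6 carries 3 σ bonds, plus one π bond, giving a steric number of 3, so it is sp2.
C7 — 4 σ bonds. Steric number 4, so sp3.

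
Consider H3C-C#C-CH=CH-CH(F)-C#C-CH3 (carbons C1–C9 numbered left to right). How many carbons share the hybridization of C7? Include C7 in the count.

4

C7 is sp (two π bonds).
C1: sp3
C2: sp ✓
C3: sp ✓
C4: sp2
C5: sp2
C6: sp3
C7: sp ✓
C8: sp ✓
C9: sp3
4 carbons are sp.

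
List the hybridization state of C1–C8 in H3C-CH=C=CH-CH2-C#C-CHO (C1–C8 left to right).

C1 sp3, C2 sp2, C3 sp, C4 sp2, C5 sp3, C6 sp, C7 sp, C8 sp2

C1 carries 4 σ bonds, giving a steric number of 4, so it is sp3.
C2 carries 3 σ bonds, plus one π bond, giving a steric number of 3, so it is sp2.
C3 (2 σ bonds, plus two π bonds) has steric number 2: sp.
C4 — 3 σ bonds, plus one π bond. Steric number 3, so sp2.
C5 carries 4 σ bonds, giving a steric number of 4, so it is sp3.
C6 is sp: 2 σ bonds, plus two π bonds, 2 electron-density regions.
C7 — 2 σ bonds, plus two π bonds. Steric number 2, so sp.
C8: 3 σ bonds, plus one π bond — 3 electron domains, sp2.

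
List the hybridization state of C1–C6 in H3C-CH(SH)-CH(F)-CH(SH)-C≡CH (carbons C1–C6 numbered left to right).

C1 has 4 σ bonds: steric number 4 → sp3.
C2 — 4 σ bonds. Steric number 4, so sp3.
C3: 4 σ bonds; 4 regions of electron density → sp3.
C4 carries 4 σ bonds, giving a steric number of 4, so it is sp3.
C5: 2 σ bonds, plus two π bonds — 2 electron domains, sp.
C6: 2 σ bonds, plus two π bonds; 2 regions of electron density → sp.

C1 sp3, C2 sp3, C3 sp3, C4 sp3, C5 sp, C6 sp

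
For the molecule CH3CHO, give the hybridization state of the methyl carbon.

The methyl carbon: 4 σ bonds — 4 electron domains, sp3.

sp^3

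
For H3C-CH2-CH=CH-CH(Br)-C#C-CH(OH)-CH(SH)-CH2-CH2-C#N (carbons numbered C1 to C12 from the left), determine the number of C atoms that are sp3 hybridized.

C1: sp3 ✓
C2: sp3 ✓
C3: sp2
C4: sp2
C5: sp3 ✓
C6: sp
C7: sp
C8: sp3 ✓
C9: sp3 ✓
C10: sp3 ✓
C11: sp3 ✓
C12: sp
C1, C2, C5, C8, C9, C10, C11 → 7 sp3 carbons.

7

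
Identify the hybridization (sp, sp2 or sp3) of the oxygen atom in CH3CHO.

The oxygen atom: 1 σ bond and 2 lone pairs, plus one π bond; 3 regions of electron density → sp2.

sp²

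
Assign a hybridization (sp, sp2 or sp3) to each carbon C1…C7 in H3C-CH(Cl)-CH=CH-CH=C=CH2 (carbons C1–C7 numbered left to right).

C1 sp3, C2 sp3, C3 sp2, C4 sp2, C5 sp2, C6 sp, C7 sp2

C1 (4 σ bonds) has steric number 4: sp3.
C2 — 4 σ bonds. Steric number 4, so sp3.
C3 (3 σ bonds, plus one π bond) has steric number 3: sp2.
C4 is sp2: 3 σ bonds, plus one π bond, 3 electron-density regions.
C5 — 3 σ bonds, plus one π bond. Steric number 3, so sp2.
C6 (2 σ bonds, plus two π bonds) has steric number 2: sp.
C7 (3 σ bonds, plus one π bond) has steric number 3: sp2.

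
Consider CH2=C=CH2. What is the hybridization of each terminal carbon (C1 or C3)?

Each terminal carbon (C1 or C3): 3 σ bonds, plus one π bond; 3 regions of electron density → sp2.

sp²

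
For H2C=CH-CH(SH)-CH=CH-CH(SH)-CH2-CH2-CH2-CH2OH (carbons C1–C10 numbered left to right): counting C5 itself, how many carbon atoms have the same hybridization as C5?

C5 is sp2 (one π bond).
C1: sp2 ✓
C2: sp2 ✓
C3: sp3
C4: sp2 ✓
C5: sp2 ✓
C6: sp3
C7: sp3
C8: sp3
C9: sp3
C10: sp3
4 carbons are sp2.

4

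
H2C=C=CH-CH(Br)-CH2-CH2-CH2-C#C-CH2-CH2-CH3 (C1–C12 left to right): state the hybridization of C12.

C12 carries 4 σ bonds, giving a steric number of 4, so it is sp3.

sp³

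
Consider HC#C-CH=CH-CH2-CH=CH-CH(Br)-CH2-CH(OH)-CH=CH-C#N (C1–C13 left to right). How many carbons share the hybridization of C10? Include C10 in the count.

4

C10 is sp3 (only σ bonds).
C1: sp
C2: sp
C3: sp2
C4: sp2
C5: sp3 ✓
C6: sp2
C7: sp2
C8: sp3 ✓
C9: sp3 ✓
C10: sp3 ✓
C11: sp2
C12: sp2
C13: sp
4 carbons are sp3.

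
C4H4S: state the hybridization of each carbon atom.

Each carbon atom is sp2: 3 σ bonds, plus one π bond, 3 electron-density regions.

sp2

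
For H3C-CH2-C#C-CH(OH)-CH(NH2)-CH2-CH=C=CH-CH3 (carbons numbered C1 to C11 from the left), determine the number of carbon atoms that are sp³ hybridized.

6

C1: sp3 ✓
C2: sp3 ✓
C3: sp
C4: sp
C5: sp3 ✓
C6: sp3 ✓
C7: sp3 ✓
C8: sp2
C9: sp
C10: sp2
C11: sp3 ✓
C1, C2, C5, C6, C7, C11 → 6 sp3 carbons.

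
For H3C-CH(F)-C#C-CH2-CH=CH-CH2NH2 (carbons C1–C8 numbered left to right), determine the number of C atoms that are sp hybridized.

C1: sp3
C2: sp3
C3: sp ✓
C4: sp ✓
C5: sp3
C6: sp2
C7: sp2
C8: sp3
C3, C4 → 2 sp carbons.

2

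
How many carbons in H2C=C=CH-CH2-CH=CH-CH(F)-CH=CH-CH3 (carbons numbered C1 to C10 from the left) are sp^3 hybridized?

3

C1: sp2
C2: sp
C3: sp2
C4: sp3 ✓
C5: sp2
C6: sp2
C7: sp3 ✓
C8: sp2
C9: sp2
C10: sp3 ✓
C4, C7, C10 → 3 sp3 carbons.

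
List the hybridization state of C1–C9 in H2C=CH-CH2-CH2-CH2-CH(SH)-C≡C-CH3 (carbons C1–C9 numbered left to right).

C1 is sp2: 3 σ bonds, plus one π bond, 3 electron-density regions.
C2 (3 σ bonds, plus one π bond) has steric number 3: sp2.
C3 has 4 σ bonds: steric number 4 → sp3.
C4 carries 4 σ bonds, giving a steric number of 4, so it is sp3.
C5: 4 σ bonds — 4 electron domains, sp3.
C6 has 4 σ bonds: steric number 4 → sp3.
C7: 2 σ bonds, plus two π bonds — 2 electron domains, sp.
C8 has 2 σ bonds, plus two π bonds: steric number 2 → sp.
C9 (4 σ bonds) has steric number 4: sp3.

C1 sp2, C2 sp2, C3 sp3, C4 sp3, C5 sp3, C6 sp3, C7 sp, C8 sp, C9 sp3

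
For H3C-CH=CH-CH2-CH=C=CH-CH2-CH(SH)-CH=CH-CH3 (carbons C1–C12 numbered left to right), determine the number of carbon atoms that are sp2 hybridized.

6

C1: sp3
C2: sp2 ✓
C3: sp2 ✓
C4: sp3
C5: sp2 ✓
C6: sp
C7: sp2 ✓
C8: sp3
C9: sp3
C10: sp2 ✓
C11: sp2 ✓
C12: sp3
C2, C3, C5, C7, C10, C11 → 6 sp2 carbons.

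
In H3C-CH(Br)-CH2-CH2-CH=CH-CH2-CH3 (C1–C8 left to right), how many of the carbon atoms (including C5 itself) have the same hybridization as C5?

2

C5 is sp2 (one π bond).
C1: sp3
C2: sp3
C3: sp3
C4: sp3
C5: sp2 ✓
C6: sp2 ✓
C7: sp3
C8: sp3
2 carbons are sp2.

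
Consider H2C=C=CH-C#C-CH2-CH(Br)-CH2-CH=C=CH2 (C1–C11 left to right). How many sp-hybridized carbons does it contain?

C1: sp2
C2: sp ✓
C3: sp2
C4: sp ✓
C5: sp ✓
C6: sp3
C7: sp3
C8: sp3
C9: sp2
C10: sp ✓
C11: sp2
C2, C4, C5, C10 → 4 sp carbons.

4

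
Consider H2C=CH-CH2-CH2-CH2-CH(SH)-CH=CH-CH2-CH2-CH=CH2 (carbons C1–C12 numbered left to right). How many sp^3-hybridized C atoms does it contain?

C1: sp2
C2: sp2
C3: sp3 ✓
C4: sp3 ✓
C5: sp3 ✓
C6: sp3 ✓
C7: sp2
C8: sp2
C9: sp3 ✓
C10: sp3 ✓
C11: sp2
C12: sp2
C3, C4, C5, C6, C9, C10 → 6 sp3 carbons.

6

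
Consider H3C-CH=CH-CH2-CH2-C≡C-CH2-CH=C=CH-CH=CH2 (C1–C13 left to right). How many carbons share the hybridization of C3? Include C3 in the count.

6

C3 is sp2 (one π bond).
C1: sp3
C2: sp2 ✓
C3: sp2 ✓
C4: sp3
C5: sp3
C6: sp
C7: sp
C8: sp3
C9: sp2 ✓
C10: sp
C11: sp2 ✓
C12: sp2 ✓
C13: sp2 ✓
6 carbons are sp2.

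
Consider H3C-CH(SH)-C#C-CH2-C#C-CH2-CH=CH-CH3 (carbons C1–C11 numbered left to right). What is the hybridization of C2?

C2 carries 4 σ bonds, giving a steric number of 4, so it is sp3.

sp3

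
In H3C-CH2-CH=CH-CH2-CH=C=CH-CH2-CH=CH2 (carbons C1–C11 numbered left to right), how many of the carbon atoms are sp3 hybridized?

C1: sp3 ✓
C2: sp3 ✓
C3: sp2
C4: sp2
C5: sp3 ✓
C6: sp2
C7: sp
C8: sp2
C9: sp3 ✓
C10: sp2
C11: sp2
C1, C2, C5, C9 → 4 sp3 carbons.

4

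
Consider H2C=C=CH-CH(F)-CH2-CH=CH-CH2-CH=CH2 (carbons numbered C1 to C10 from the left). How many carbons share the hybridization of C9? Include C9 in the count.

C9 is sp2 (one π bond).
C1: sp2 ✓
C2: sp
C3: sp2 ✓
C4: sp3
C5: sp3
C6: sp2 ✓
C7: sp2 ✓
C8: sp3
C9: sp2 ✓
C10: sp2 ✓
6 carbons are sp2.

6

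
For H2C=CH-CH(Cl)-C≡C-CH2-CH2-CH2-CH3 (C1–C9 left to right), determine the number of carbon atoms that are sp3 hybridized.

C1: sp2
C2: sp2
C3: sp3 ✓
C4: sp
C5: sp
C6: sp3 ✓
C7: sp3 ✓
C8: sp3 ✓
C9: sp3 ✓
C3, C6, C7, C8, C9 → 5 sp3 carbons.

5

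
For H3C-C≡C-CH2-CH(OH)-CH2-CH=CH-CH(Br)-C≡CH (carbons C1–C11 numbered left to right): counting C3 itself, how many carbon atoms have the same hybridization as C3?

4

C3 is sp (two π bonds).
C1: sp3
C2: sp ✓
C3: sp ✓
C4: sp3
C5: sp3
C6: sp3
C7: sp2
C8: sp2
C9: sp3
C10: sp ✓
C11: sp ✓
4 carbons are sp.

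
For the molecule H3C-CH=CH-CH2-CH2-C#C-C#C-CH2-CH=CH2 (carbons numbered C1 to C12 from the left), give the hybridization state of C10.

C10 (4 σ bonds) has steric number 4: sp3.

sp3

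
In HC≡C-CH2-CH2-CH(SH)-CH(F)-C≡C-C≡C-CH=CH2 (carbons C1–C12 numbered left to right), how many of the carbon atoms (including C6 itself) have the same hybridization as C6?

4

C6 is sp3 (only σ bonds).
C1: sp
C2: sp
C3: sp3 ✓
C4: sp3 ✓
C5: sp3 ✓
C6: sp3 ✓
C7: sp
C8: sp
C9: sp
C10: sp
C11: sp2
C12: sp2
4 carbons are sp3.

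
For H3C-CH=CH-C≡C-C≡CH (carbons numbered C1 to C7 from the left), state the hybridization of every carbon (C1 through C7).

C1: 4 σ bonds — 4 electron domains, sp3.
C2 (3 σ bonds, plus one π bond) has steric number 3: sp2.
C3: 3 σ bonds, plus one π bond; 3 regions of electron density → sp2.
C4 has 2 σ bonds, plus two π bonds: steric number 2 → sp.
C5: 2 σ bonds, plus two π bonds — 2 electron domains, sp.
C6 — 2 σ bonds, plus two π bonds. Steric number 2, so sp.
C7 has 2 σ bonds, plus two π bonds: steric number 2 → sp.

C1 sp3, C2 sp2, C3 sp2, C4 sp, C5 sp, C6 sp, C7 sp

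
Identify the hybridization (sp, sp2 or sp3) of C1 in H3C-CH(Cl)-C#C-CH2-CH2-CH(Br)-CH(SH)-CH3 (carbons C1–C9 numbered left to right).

sp³

C1 (4 σ bonds) has steric number 4: sp3.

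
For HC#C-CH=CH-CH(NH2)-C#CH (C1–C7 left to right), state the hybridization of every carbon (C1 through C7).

C1 sp, C2 sp, C3 sp2, C4 sp2, C5 sp3, C6 sp, C7 sp

C1 carries 2 σ bonds, plus two π bonds, giving a steric number of 2, so it is sp.
C2 carries 2 σ bonds, plus two π bonds, giving a steric number of 2, so it is sp.
C3 carries 3 σ bonds, plus one π bond, giving a steric number of 3, so it is sp2.
C4 has 3 σ bonds, plus one π bond: steric number 3 → sp2.
C5 has 4 σ bonds: steric number 4 → sp3.
C6 — 2 σ bonds, plus two π bonds. Steric number 2, so sp.
C7 has 2 σ bonds, plus two π bonds: steric number 2 → sp.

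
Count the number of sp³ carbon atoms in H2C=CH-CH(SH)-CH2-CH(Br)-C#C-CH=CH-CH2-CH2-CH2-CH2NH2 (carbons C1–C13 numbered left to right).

C1: sp2
C2: sp2
C3: sp3 ✓
C4: sp3 ✓
C5: sp3 ✓
C6: sp
C7: sp
C8: sp2
C9: sp2
C10: sp3 ✓
C11: sp3 ✓
C12: sp3 ✓
C13: sp3 ✓
C3, C4, C5, C10, C11, C12, C13 → 7 sp3 carbons.

7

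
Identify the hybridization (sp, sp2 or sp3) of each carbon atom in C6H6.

sp^2

Every ring carbon has three σ bonds and contributes one p electron to the aromatic π system.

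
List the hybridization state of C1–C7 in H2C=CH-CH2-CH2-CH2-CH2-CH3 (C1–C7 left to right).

C1 sp2, C2 sp2, C3 sp3, C4 sp3, C5 sp3, C6 sp3, C7 sp3

C1: 3 σ bonds, plus one π bond — 3 electron domains, sp2.
C2 — 3 σ bonds, plus one π bond. Steric number 3, so sp2.
C3 has 4 σ bonds: steric number 4 → sp3.
C4: 4 σ bonds; 4 regions of electron density → sp3.
C5: 4 σ bonds — 4 electron domains, sp3.
C6 — 4 σ bonds. Steric number 4, so sp3.
C7 is sp3: 4 σ bonds, 4 electron-density regions.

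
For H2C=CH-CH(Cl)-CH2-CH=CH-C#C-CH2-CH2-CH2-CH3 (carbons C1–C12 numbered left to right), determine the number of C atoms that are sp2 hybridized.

C1: sp2 ✓
C2: sp2 ✓
C3: sp3
C4: sp3
C5: sp2 ✓
C6: sp2 ✓
C7: sp
C8: sp
C9: sp3
C10: sp3
C11: sp3
C12: sp3
C1, C2, C5, C6 → 4 sp2 carbons.

4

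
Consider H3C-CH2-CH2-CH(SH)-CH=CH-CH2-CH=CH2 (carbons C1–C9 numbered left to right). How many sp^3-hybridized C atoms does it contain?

5

C1: sp3 ✓
C2: sp3 ✓
C3: sp3 ✓
C4: sp3 ✓
C5: sp2
C6: sp2
C7: sp3 ✓
C8: sp2
C9: sp2
C1, C2, C3, C4, C7 → 5 sp3 carbons.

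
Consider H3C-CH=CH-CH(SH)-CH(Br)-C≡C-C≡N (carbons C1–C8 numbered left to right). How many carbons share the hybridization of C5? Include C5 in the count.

3

C5 is sp3 (only σ bonds).
C1: sp3 ✓
C2: sp2
C3: sp2
C4: sp3 ✓
C5: sp3 ✓
C6: sp
C7: sp
C8: sp
3 carbons are sp3.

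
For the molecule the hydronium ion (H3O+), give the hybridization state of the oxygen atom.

sp3

Three σ bonds + one lone pair = steric number 4 → sp3.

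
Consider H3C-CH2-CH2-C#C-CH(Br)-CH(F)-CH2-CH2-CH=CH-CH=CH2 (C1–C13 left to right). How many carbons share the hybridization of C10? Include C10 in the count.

C10 is sp2 (one π bond).
C1: sp3
C2: sp3
C3: sp3
C4: sp
C5: sp
C6: sp3
C7: sp3
C8: sp3
C9: sp3
C10: sp2 ✓
C11: sp2 ✓
C12: sp2 ✓
C13: sp2 ✓
4 carbons are sp2.

4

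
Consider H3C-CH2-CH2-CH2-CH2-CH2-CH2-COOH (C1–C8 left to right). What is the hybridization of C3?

sp^3

C3: 4 σ bonds; 4 regions of electron density → sp3.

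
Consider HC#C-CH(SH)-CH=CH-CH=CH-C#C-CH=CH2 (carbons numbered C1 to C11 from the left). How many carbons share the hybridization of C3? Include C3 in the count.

1

C3 is sp3 (only σ bonds).
C1: sp
C2: sp
C3: sp3 ✓
C4: sp2
C5: sp2
C6: sp2
C7: sp2
C8: sp
C9: sp
C10: sp2
C11: sp2
1 carbon is sp3.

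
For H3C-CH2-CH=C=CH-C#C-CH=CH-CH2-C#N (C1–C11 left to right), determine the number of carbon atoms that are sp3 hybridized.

C1: sp3 ✓
C2: sp3 ✓
C3: sp2
C4: sp
C5: sp2
C6: sp
C7: sp
C8: sp2
C9: sp2
C10: sp3 ✓
C11: sp
C1, C2, C10 → 3 sp3 carbons.

3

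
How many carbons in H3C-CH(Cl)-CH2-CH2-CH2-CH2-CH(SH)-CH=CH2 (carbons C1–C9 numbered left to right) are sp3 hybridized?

7

C1: sp3 ✓
C2: sp3 ✓
C3: sp3 ✓
C4: sp3 ✓
C5: sp3 ✓
C6: sp3 ✓
C7: sp3 ✓
C8: sp2
C9: sp2
C1, C2, C3, C4, C5, C6, C7 → 7 sp3 carbons.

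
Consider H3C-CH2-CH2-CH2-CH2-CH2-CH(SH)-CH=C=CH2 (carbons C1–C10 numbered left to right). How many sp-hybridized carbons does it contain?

1

C1: sp3
C2: sp3
C3: sp3
C4: sp3
C5: sp3
C6: sp3
C7: sp3
C8: sp2
C9: sp ✓
C10: sp2
C9 → 1 sp carbon.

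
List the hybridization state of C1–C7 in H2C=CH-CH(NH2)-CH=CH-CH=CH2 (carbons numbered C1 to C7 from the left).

C1 sp2, C2 sp2, C3 sp3, C4 sp2, C5 sp2, C6 sp2, C7 sp2

C1 has 3 σ bonds, plus one π bond: steric number 3 → sp2.
C2: 3 σ bonds, plus one π bond — 3 electron domains, sp2.
C3 has 4 σ bonds: steric number 4 → sp3.
C4 (3 σ bonds, plus one π bond) has steric number 3: sp2.
C5 — 3 σ bonds, plus one π bond. Steric number 3, so sp2.
C6 is sp2: 3 σ bonds, plus one π bond, 3 electron-density regions.
C7: 3 σ bonds, plus one π bond — 3 electron domains, sp2.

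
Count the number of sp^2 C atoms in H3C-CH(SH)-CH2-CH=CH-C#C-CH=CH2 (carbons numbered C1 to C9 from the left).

C1: sp3
C2: sp3
C3: sp3
C4: sp2 ✓
C5: sp2 ✓
C6: sp
C7: sp
C8: sp2 ✓
C9: sp2 ✓
C4, C5, C8, C9 → 4 sp2 carbons.

4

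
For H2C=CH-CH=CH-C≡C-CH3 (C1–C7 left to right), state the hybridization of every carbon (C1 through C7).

C1 sp2, C2 sp2, C3 sp2, C4 sp2, C5 sp, C6 sp, C7 sp3

C1 (3 σ bonds, plus one π bond) has steric number 3: sp2.
C2 carries 3 σ bonds, plus one π bond, giving a steric number of 3, so it is sp2.
C3: 3 σ bonds, plus one π bond; 3 regions of electron density → sp2.
C4: 3 σ bonds, plus one π bond — 3 electron domains, sp2.
C5 is sp: 2 σ bonds, plus two π bonds, 2 electron-density regions.
C6 (2 σ bonds, plus two π bonds) has steric number 2: sp.
C7 — 4 σ bonds. Steric number 4, so sp3.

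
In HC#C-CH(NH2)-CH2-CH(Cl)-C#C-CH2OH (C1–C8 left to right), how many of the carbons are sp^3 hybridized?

C1: sp
C2: sp
C3: sp3 ✓
C4: sp3 ✓
C5: sp3 ✓
C6: sp
C7: sp
C8: sp3 ✓
C3, C4, C5, C8 → 4 sp3 carbons.

4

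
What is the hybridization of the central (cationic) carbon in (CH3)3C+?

Three σ bonds and an empty p orbital; no lone pair → steric number 3 → sp2 and planar.

sp^2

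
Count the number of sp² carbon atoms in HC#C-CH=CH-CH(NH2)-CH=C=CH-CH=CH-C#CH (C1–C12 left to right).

C1: sp
C2: sp
C3: sp2 ✓
C4: sp2 ✓
C5: sp3
C6: sp2 ✓
C7: sp
C8: sp2 ✓
C9: sp2 ✓
C10: sp2 ✓
C11: sp
C12: sp
C3, C4, C6, C8, C9, C10 → 6 sp2 carbons.

6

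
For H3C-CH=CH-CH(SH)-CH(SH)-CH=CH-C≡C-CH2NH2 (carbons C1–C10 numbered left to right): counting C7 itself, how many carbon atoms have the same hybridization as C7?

4

C7 is sp2 (one π bond).
C1: sp3
C2: sp2 ✓
C3: sp2 ✓
C4: sp3
C5: sp3
C6: sp2 ✓
C7: sp2 ✓
C8: sp
C9: sp
C10: sp3
4 carbons are sp2.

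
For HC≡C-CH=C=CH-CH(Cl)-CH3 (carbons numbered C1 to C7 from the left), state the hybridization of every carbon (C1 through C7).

C1 carries 2 σ bonds, plus two π bonds, giving a steric number of 2, so it is sp.
C2 has 2 σ bonds, plus two π bonds: steric number 2 → sp.
C3: 3 σ bonds, plus one π bond — 3 electron domains, sp2.
C4 carries 2 σ bonds, plus two π bonds, giving a steric number of 2, so it is sp.
C5 (3 σ bonds, plus one π bond) has steric number 3: sp2.
C6 carries 4 σ bonds, giving a steric number of 4, so it is sp3.
C7: 4 σ bonds — 4 electron domains, sp3.

C1 sp, C2 sp, C3 sp2, C4 sp, C5 sp2, C6 sp3, C7 sp3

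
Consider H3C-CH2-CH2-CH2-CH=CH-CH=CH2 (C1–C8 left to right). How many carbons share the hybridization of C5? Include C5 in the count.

C5 is sp2 (one π bond).
C1: sp3
C2: sp3
C3: sp3
C4: sp3
C5: sp2 ✓
C6: sp2 ✓
C7: sp2 ✓
C8: sp2 ✓
4 carbons are sp2.

4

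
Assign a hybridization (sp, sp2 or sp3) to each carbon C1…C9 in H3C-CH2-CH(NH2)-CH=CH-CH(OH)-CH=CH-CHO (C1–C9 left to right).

C1: 4 σ bonds — 4 electron domains, sp3.
C2: 4 σ bonds; 4 regions of electron density → sp3.
C3 has 4 σ bonds: steric number 4 → sp3.
C4 has 3 σ bonds, plus one π bond: steric number 3 → sp2.
C5 carries 3 σ bonds, plus one π bond, giving a steric number of 3, so it is sp2.
C6: 4 σ bonds — 4 electron domains, sp3.
C7 carries 3 σ bonds, plus one π bond, giving a steric number of 3, so it is sp2.
C8 (3 σ bonds, plus one π bond) has steric number 3: sp2.
C9 carries 3 σ bonds, plus one π bond, giving a steric number of 3, so it is sp2.

C1 sp3, C2 sp3, C3 sp3, C4 sp2, C5 sp2, C6 sp3, C7 sp2, C8 sp2, C9 sp2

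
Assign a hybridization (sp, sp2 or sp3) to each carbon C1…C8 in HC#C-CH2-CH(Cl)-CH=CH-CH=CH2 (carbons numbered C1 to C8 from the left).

C1: 2 σ bonds, plus two π bonds; 2 regions of electron density → sp.
C2: 2 σ bonds, plus two π bonds — 2 electron domains, sp.
C3 carries 4 σ bonds, giving a steric number of 4, so it is sp3.
C4 (4 σ bonds) has steric number 4: sp3.
C5 (3 σ bonds, plus one π bond) has steric number 3: sp2.
C6 is sp2: 3 σ bonds, plus one π bond, 3 electron-density regions.
C7: 3 σ bonds, plus one π bond; 3 regions of electron density → sp2.
C8 is sp2: 3 σ bonds, plus one π bond, 3 electron-density regions.

C1 sp, C2 sp, C3 sp3, C4 sp3, C5 sp2, C6 sp2, C7 sp2, C8 sp2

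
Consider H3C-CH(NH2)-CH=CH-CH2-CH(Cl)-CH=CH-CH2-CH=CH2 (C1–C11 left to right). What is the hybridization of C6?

C6 is sp3: 4 σ bonds, 4 electron-density regions.

sp³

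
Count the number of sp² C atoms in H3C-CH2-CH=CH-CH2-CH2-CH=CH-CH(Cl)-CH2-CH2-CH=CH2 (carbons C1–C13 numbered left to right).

C1: sp3
C2: sp3
C3: sp2 ✓
C4: sp2 ✓
C5: sp3
C6: sp3
C7: sp2 ✓
C8: sp2 ✓
C9: sp3
C10: sp3
C11: sp3
C12: sp2 ✓
C13: sp2 ✓
C3, C4, C7, C8, C12, C13 → 6 sp2 carbons.

6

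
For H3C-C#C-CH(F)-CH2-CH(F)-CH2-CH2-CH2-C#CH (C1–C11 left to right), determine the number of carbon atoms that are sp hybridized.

C1: sp3
C2: sp ✓
C3: sp ✓
C4: sp3
C5: sp3
C6: sp3
C7: sp3
C8: sp3
C9: sp3
C10: sp ✓
C11: sp ✓
C2, C3, C10, C11 → 4 sp carbons.

4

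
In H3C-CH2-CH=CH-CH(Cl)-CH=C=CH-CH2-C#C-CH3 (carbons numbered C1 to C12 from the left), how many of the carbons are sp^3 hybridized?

C1: sp3 ✓
C2: sp3 ✓
C3: sp2
C4: sp2
C5: sp3 ✓
C6: sp2
C7: sp
C8: sp2
C9: sp3 ✓
C10: sp
C11: sp
C12: sp3 ✓
C1, C2, C5, C9, C12 → 5 sp3 carbons.

5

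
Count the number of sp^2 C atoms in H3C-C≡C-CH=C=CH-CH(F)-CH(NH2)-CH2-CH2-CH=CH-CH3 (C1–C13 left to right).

C1: sp3
C2: sp
C3: sp
C4: sp2 ✓
C5: sp
C6: sp2 ✓
C7: sp3
C8: sp3
C9: sp3
C10: sp3
C11: sp2 ✓
C12: sp2 ✓
C13: sp3
C4, C6, C11, C12 → 4 sp2 carbons.

4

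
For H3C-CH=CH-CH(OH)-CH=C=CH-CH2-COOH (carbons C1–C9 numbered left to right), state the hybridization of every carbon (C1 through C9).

C1: 4 σ bonds — 4 electron domains, sp3.
C2 (3 σ bonds, plus one π bond) has steric number 3: sp2.
C3: 3 σ bonds, plus one π bond — 3 electron domains, sp2.
C4 (4 σ bonds) has steric number 4: sp3.
C5 has 3 σ bonds, plus one π bond: steric number 3 → sp2.
C6: 2 σ bonds, plus two π bonds — 2 electron domains, sp.
C7 (3 σ bonds, plus one π bond) has steric number 3: sp2.
C8 — 4 σ bonds. Steric number 4, so sp3.
C9 has 3 σ bonds, plus one π bond: steric number 3 → sp2.

C1 sp3, C2 sp2, C3 sp2, C4 sp3, C5 sp2, C6 sp, C7 sp2, C8 sp3, C9 sp2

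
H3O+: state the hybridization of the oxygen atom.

sp^3

Three σ bonds + one lone pair = steric number 4 → sp3.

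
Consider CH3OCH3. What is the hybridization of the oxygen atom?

Two σ bonds + two lone pairs = steric number 4 → sp3.

sp^3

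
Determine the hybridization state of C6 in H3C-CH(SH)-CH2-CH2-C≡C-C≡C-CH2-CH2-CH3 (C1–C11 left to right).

sp

C6 — 2 σ bonds, plus two π bonds. Steric number 2, so sp.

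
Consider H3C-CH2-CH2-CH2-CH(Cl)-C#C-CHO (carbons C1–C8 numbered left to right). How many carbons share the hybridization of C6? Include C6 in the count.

C6 is sp (two π bonds).
C1: sp3
C2: sp3
C3: sp3
C4: sp3
C5: sp3
C6: sp ✓
C7: sp ✓
C8: sp2
2 carbons are sp.

2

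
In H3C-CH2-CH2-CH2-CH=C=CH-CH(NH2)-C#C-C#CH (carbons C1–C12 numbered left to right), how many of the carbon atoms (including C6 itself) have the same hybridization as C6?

C6 is sp (two π bonds).
C1: sp3
C2: sp3
C3: sp3
C4: sp3
C5: sp2
C6: sp ✓
C7: sp2
C8: sp3
C9: sp ✓
C10: sp ✓
C11: sp ✓
C12: sp ✓
5 carbons are sp.

5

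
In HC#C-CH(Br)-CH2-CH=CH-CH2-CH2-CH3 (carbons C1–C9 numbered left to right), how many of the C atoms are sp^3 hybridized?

5

C1: sp
C2: sp
C3: sp3 ✓
C4: sp3 ✓
C5: sp2
C6: sp2
C7: sp3 ✓
C8: sp3 ✓
C9: sp3 ✓
C3, C4, C7, C8, C9 → 5 sp3 carbons.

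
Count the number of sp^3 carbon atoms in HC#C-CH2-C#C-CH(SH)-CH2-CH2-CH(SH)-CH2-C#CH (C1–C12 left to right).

C1: sp
C2: sp
C3: sp3 ✓
C4: sp
C5: sp
C6: sp3 ✓
C7: sp3 ✓
C8: sp3 ✓
C9: sp3 ✓
C10: sp3 ✓
C11: sp
C12: sp
C3, C6, C7, C8, C9, C10 → 6 sp3 carbons.

6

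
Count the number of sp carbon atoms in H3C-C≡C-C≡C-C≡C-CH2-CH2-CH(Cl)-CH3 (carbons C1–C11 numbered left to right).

C1: sp3
C2: sp ✓
C3: sp ✓
C4: sp ✓
C5: sp ✓
C6: sp ✓
C7: sp ✓
C8: sp3
C9: sp3
C10: sp3
C11: sp3
C2, C3, C4, C5, C6, C7 → 6 sp carbons.

6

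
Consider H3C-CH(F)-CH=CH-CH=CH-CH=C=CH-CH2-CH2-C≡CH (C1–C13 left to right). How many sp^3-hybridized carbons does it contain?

4

C1: sp3 ✓
C2: sp3 ✓
C3: sp2
C4: sp2
C5: sp2
C6: sp2
C7: sp2
C8: sp
C9: sp2
C10: sp3 ✓
C11: sp3 ✓
C12: sp
C13: sp
C1, C2, C10, C11 → 4 sp3 carbons.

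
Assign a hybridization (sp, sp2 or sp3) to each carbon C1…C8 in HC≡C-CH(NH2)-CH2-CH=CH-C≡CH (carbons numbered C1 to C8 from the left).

C1 is sp: 2 σ bonds, plus two π bonds, 2 electron-density regions.
C2 (2 σ bonds, plus two π bonds) has steric number 2: sp.
C3 carries 4 σ bonds, giving a steric number of 4, so it is sp3.
C4 — 4 σ bonds. Steric number 4, so sp3.
C5 is sp2: 3 σ bonds, plus one π bond, 3 electron-density regions.
C6 carries 3 σ bonds, plus one π bond, giving a steric number of 3, so it is sp2.
C7 is sp: 2 σ bonds, plus two π bonds, 2 electron-density regions.
C8: 2 σ bonds, plus two π bonds; 2 regions of electron density → sp.

C1 sp, C2 sp, C3 sp3, C4 sp3, C5 sp2, C6 sp2, C7 sp, C8 sp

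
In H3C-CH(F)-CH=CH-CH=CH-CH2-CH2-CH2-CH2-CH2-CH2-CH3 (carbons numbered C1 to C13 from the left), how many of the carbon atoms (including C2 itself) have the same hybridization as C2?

9

C2 is sp3 (only σ bonds).
C1: sp3 ✓
C2: sp3 ✓
C3: sp2
C4: sp2
C5: sp2
C6: sp2
C7: sp3 ✓
C8: sp3 ✓
C9: sp3 ✓
C10: sp3 ✓
C11: sp3 ✓
C12: sp3 ✓
C13: sp3 ✓
9 carbons are sp3.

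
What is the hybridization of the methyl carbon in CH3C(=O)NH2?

sp3

The methyl carbon — 4 σ bonds. Steric number 4, so sp3.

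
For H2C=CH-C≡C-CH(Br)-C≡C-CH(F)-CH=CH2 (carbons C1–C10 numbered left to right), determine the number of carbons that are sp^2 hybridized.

4

C1: sp2 ✓
C2: sp2 ✓
C3: sp
C4: sp
C5: sp3
C6: sp
C7: sp
C8: sp3
C9: sp2 ✓
C10: sp2 ✓
C1, C2, C9, C10 → 4 sp2 carbons.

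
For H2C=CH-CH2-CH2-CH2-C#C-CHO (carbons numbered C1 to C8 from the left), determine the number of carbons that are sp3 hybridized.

3

C1: sp2
C2: sp2
C3: sp3 ✓
C4: sp3 ✓
C5: sp3 ✓
C6: sp
C7: sp
C8: sp2
C3, C4, C5 → 3 sp3 carbons.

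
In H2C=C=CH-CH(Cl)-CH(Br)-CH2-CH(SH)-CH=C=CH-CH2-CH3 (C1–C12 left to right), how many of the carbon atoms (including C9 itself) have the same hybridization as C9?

2

C9 is sp (two π bonds).
C1: sp2
C2: sp ✓
C3: sp2
C4: sp3
C5: sp3
C6: sp3
C7: sp3
C8: sp2
C9: sp ✓
C10: sp2
C11: sp3
C12: sp3
2 carbons are sp.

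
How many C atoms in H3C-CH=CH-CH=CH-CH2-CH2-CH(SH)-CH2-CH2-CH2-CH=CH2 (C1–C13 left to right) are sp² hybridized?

6

C1: sp3
C2: sp2 ✓
C3: sp2 ✓
C4: sp2 ✓
C5: sp2 ✓
C6: sp3
C7: sp3
C8: sp3
C9: sp3
C10: sp3
C11: sp3
C12: sp2 ✓
C13: sp2 ✓
C2, C3, C4, C5, C12, C13 → 6 sp2 carbons.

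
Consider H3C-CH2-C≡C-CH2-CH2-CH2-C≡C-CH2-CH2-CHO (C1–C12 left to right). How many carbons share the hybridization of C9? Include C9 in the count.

4

C9 is sp (two π bonds).
C1: sp3
C2: sp3
C3: sp ✓
C4: sp ✓
C5: sp3
C6: sp3
C7: sp3
C8: sp ✓
C9: sp ✓
C10: sp3
C11: sp3
C12: sp2
4 carbons are sp.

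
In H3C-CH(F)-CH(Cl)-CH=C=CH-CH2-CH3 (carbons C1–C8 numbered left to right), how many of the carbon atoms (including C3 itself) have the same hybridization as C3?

5

C3 is sp3 (only σ bonds).
C1: sp3 ✓
C2: sp3 ✓
C3: sp3 ✓
C4: sp2
C5: sp
C6: sp2
C7: sp3 ✓
C8: sp3 ✓
5 carbons are sp3.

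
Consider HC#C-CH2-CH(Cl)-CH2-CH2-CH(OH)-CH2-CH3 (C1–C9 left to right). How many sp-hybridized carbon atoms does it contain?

2

C1: sp ✓
C2: sp ✓
C3: sp3
C4: sp3
C5: sp3
C6: sp3
C7: sp3
C8: sp3
C9: sp3
C1, C2 → 2 sp carbons.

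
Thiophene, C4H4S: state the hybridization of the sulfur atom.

sp2

Analogous to furan: one S lone pair in the aromatic π system, S is sp2.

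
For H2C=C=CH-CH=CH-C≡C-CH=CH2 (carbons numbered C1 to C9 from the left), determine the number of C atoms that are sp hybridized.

3

C1: sp2
C2: sp ✓
C3: sp2
C4: sp2
C5: sp2
C6: sp ✓
C7: sp ✓
C8: sp2
C9: sp2
C2, C6, C7 → 3 sp carbons.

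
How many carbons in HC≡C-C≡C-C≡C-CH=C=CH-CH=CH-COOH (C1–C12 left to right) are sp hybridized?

7

C1: sp ✓
C2: sp ✓
C3: sp ✓
C4: sp ✓
C5: sp ✓
C6: sp ✓
C7: sp2
C8: sp ✓
C9: sp2
C10: sp2
C11: sp2
C12: sp2
C1, C2, C3, C4, C5, C6, C8 → 7 sp carbons.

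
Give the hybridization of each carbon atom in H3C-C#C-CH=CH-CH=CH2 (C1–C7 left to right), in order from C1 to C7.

C1 (4 σ bonds) has steric number 4: sp3.
C2: 2 σ bonds, plus two π bonds — 2 electron domains, sp.
C3: 2 σ bonds, plus two π bonds; 2 regions of electron density → sp.
C4 is sp2: 3 σ bonds, plus one π bond, 3 electron-density regions.
C5 carries 3 σ bonds, plus one π bond, giving a steric number of 3, so it is sp2.
C6 carries 3 σ bonds, plus one π bond, giving a steric number of 3, so it is sp2.
C7 (3 σ bonds, plus one π bond) has steric number 3: sp2.

C1 sp3, C2 sp, C3 sp, C4 sp2, C5 sp2, C6 sp2, C7 sp2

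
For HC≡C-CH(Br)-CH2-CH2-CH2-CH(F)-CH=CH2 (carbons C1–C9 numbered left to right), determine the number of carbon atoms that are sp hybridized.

C1: sp ✓
C2: sp ✓
C3: sp3
C4: sp3
C5: sp3
C6: sp3
C7: sp3
C8: sp2
C9: sp2
C1, C2 → 2 sp carbons.

2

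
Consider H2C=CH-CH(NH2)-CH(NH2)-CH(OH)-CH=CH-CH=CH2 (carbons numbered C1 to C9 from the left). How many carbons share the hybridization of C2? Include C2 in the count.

6

C2 is sp2 (one π bond).
C1: sp2 ✓
C2: sp2 ✓
C3: sp3
C4: sp3
C5: sp3
C6: sp2 ✓
C7: sp2 ✓
C8: sp2 ✓
C9: sp2 ✓
6 carbons are sp2.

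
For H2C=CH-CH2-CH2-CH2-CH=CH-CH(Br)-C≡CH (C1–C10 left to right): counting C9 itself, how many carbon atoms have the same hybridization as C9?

C9 is sp (two π bonds).
C1: sp2
C2: sp2
C3: sp3
C4: sp3
C5: sp3
C6: sp2
C7: sp2
C8: sp3
C9: sp ✓
C10: sp ✓
2 carbons are sp.

2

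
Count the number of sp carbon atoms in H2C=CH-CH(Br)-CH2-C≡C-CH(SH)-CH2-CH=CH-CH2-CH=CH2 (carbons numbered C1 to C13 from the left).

C1: sp2
C2: sp2
C3: sp3
C4: sp3
C5: sp ✓
C6: sp ✓
C7: sp3
C8: sp3
C9: sp2
C10: sp2
C11: sp3
C12: sp2
C13: sp2
C5, C6 → 2 sp carbons.

2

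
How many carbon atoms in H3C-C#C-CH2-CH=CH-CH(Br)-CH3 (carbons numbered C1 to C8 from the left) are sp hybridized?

C1: sp3
C2: sp ✓
C3: sp ✓
C4: sp3
C5: sp2
C6: sp2
C7: sp3
C8: sp3
C2, C3 → 2 sp carbons.

2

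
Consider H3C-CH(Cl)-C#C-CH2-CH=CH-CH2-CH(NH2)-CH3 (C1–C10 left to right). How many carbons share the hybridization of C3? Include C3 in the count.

2

C3 is sp (two π bonds).
C1: sp3
C2: sp3
C3: sp ✓
C4: sp ✓
C5: sp3
C6: sp2
C7: sp2
C8: sp3
C9: sp3
C10: sp3
2 carbons are sp.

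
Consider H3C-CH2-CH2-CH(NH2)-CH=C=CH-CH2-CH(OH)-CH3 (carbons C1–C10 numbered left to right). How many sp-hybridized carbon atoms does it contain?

C1: sp3
C2: sp3
C3: sp3
C4: sp3
C5: sp2
C6: sp ✓
C7: sp2
C8: sp3
C9: sp3
C10: sp3
C6 → 1 sp carbon.

1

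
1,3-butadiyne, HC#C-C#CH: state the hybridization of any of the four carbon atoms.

sp

Every carbon is part of a C≡C triple bond: two σ regions → sp.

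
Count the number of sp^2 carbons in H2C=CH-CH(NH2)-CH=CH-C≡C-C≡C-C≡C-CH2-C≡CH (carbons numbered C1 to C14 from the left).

4

C1: sp2 ✓
C2: sp2 ✓
C3: sp3
C4: sp2 ✓
C5: sp2 ✓
C6: sp
C7: sp
C8: sp
C9: sp
C10: sp
C11: sp
C12: sp3
C13: sp
C14: sp
C1, C2, C4, C5 → 4 sp2 carbons.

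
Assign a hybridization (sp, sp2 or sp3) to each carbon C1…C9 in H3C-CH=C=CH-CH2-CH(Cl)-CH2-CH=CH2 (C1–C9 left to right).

C1 sp3, C2 sp2, C3 sp, C4 sp2, C5 sp3, C6 sp3, C7 sp3, C8 sp2, C9 sp2

C1 has 4 σ bonds: steric number 4 → sp3.
C2: 3 σ bonds, plus one π bond — 3 electron domains, sp2.
C3 has 2 σ bonds, plus two π bonds: steric number 2 → sp.
C4: 3 σ bonds, plus one π bond; 3 regions of electron density → sp2.
C5 is sp3: 4 σ bonds, 4 electron-density regions.
C6 (4 σ bonds) has steric number 4: sp3.
C7: 4 σ bonds; 4 regions of electron density → sp3.
C8 carries 3 σ bonds, plus one π bond, giving a steric number of 3, so it is sp2.
C9 (3 σ bonds, plus one π bond) has steric number 3: sp2.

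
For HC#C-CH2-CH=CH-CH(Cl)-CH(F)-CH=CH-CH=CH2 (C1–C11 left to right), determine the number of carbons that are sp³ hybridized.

3

C1: sp
C2: sp
C3: sp3 ✓
C4: sp2
C5: sp2
C6: sp3 ✓
C7: sp3 ✓
C8: sp2
C9: sp2
C10: sp2
C11: sp2
C3, C6, C7 → 3 sp3 carbons.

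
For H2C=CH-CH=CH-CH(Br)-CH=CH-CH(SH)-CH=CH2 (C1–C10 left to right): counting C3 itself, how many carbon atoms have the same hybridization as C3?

C3 is sp2 (one π bond).
C1: sp2 ✓
C2: sp2 ✓
C3: sp2 ✓
C4: sp2 ✓
C5: sp3
C6: sp2 ✓
C7: sp2 ✓
C8: sp3
C9: sp2 ✓
C10: sp2 ✓
8 carbons are sp2.

8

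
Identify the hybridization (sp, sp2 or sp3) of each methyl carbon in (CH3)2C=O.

Each methyl carbon: 4 σ bonds; 4 regions of electron density → sp3.

sp3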